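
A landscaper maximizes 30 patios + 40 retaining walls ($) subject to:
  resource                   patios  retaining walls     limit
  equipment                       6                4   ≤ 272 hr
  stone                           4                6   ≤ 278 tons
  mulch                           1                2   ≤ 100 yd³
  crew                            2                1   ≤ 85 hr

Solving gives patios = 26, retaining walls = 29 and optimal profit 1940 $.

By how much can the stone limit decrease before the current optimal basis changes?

40

Binding constraints: equipment, stone. The basis is B = [[6,4],[4,6]] with det 20.
Per unit decrease in stone, x* moves by d = (0.2, -0.3).
The basis stays optimal until crew becomes binding; allowable decrease = 40 tons.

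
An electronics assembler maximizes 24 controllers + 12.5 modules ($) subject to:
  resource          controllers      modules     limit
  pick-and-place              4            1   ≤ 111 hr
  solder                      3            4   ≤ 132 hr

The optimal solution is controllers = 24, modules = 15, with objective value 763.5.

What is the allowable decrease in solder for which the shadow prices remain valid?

Binding constraints: pick-and-place, solder. The basis is B = [[4,1],[3,4]] with det 13.
Per unit decrease in solder, x* moves by d = (0.0769, -0.3077).
The basis stays optimal until modules reaches 0; allowable decrease = 48.75 hr.

48.75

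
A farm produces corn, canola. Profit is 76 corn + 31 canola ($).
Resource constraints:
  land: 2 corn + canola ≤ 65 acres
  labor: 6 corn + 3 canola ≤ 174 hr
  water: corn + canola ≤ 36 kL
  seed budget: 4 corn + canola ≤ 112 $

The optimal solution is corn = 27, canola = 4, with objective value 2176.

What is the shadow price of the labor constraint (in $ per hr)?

Binding: labor and seed budget. Non-binding: land (7 unused), water (5 unused).
Slack constraints have shadow price 0 (complementary slackness).
Dual feasibility on the basic columns requires 6·y_labor + 4·y_seed budget = 76, 3·y_labor + 1·y_seed budget = 31.
Solving: y_labor = 8, y_seed budget = 7.
Shadow price of labor = 8.

8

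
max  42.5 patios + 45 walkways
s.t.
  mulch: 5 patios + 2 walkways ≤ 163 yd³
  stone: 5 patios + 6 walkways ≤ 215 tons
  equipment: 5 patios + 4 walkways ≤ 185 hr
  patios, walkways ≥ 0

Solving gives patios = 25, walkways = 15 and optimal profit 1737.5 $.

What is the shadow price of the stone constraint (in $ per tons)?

5.5

At the optimum: mulch uses 155 of 163 (slack = 8); stone uses 215 of 215 (binding); equipment uses 185 of 185 (binding).
Slack constraints have shadow price 0 (complementary slackness).
The binding rows give the dual system: 5·y_stone + 5·y_equipment = 42.5 and 6·y_stone + 4·y_equipment = 45.
Solving: y_stone = 5.5, y_equipment = 3.
Shadow price of stone = 5.5.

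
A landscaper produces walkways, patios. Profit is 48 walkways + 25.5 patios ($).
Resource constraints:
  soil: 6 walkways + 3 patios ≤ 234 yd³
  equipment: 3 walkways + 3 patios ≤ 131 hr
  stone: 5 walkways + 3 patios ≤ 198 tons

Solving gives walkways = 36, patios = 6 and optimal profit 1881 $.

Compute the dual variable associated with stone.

Check each constraint at x*: soil 234/234 (tight); equipment 126/131 (slack 5); stone 198/198 (tight).
Since equipment is not tight, its dual is 0.
The binding rows give the dual system: 6·y_soil + 5·y_stone = 48 and 3·y_soil + 3·y_stone = 25.5.
→ y_soil = 5.5 and y_stone = 3.
Shadow price of stone = 3.

3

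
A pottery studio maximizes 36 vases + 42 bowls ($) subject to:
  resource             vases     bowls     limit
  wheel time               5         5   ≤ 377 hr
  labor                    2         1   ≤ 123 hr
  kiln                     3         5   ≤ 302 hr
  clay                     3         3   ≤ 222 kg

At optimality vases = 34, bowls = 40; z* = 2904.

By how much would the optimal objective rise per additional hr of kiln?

3

At the optimum: wheel time uses 370 of 377 (slack = 7); labor uses 108 of 123 (slack = 15); kiln uses 302 of 302 (binding); clay uses 222 of 222 (binding).
Slack constraints have shadow price 0 (complementary slackness).
The binding rows give the dual system: 3·y_kiln + 3·y_clay = 36 and 5·y_kiln + 3·y_clay = 42.
→ y_kiln = 3 and y_clay = 9.
Shadow price of kiln = 3.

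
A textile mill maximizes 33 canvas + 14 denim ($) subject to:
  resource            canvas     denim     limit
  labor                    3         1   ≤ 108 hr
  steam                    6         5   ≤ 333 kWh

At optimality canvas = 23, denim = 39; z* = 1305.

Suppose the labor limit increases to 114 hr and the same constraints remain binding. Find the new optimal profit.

Check each constraint at x*: labor 108/108 (tight); steam 333/333 (tight).
From A_Bᵀ y = c: 3·y_labor + 6·y_steam = 33; 1·y_labor + 5·y_steam = 14.
Solving: y_labor = 9, y_steam = 1.
Δz = y_labor·Δb = 9 × (6) = 54, so new z* = 1305 + 54 = 1359.

1359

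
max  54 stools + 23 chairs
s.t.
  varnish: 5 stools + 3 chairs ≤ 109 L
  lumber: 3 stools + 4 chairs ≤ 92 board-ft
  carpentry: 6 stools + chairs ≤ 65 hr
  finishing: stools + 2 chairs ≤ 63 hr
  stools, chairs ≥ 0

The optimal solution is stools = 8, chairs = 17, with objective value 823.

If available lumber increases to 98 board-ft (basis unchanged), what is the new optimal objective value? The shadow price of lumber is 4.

Δb = 6, so new z* = 823 + (4)·(6) = 823 + 24 = 847.

847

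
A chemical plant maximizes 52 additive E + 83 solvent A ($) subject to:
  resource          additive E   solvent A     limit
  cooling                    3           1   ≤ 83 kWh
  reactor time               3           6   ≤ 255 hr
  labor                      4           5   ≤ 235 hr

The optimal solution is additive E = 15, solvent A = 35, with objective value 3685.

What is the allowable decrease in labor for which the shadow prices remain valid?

Binding constraints: reactor time, labor. The basis is B = [[3,6],[4,5]] with det -9.
Per unit decrease in labor, x* moves by d = (-0.6667, 0.3333).
The basis stays optimal until additive E reaches 0; allowable decrease = 22.5 hr.

22.5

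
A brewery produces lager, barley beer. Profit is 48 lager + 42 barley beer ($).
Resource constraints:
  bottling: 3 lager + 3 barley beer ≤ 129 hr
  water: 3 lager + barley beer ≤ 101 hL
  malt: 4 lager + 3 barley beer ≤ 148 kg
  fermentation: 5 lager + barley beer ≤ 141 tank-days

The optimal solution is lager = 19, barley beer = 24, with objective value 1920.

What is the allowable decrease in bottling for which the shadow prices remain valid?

6

Binding constraints: bottling, malt. The basis is B = [[3,3],[4,3]] with det -3.
Per unit decrease in bottling, x* moves by d = (1, -1.3333).
The basis stays optimal until fermentation becomes binding; allowable decrease = 6 hr.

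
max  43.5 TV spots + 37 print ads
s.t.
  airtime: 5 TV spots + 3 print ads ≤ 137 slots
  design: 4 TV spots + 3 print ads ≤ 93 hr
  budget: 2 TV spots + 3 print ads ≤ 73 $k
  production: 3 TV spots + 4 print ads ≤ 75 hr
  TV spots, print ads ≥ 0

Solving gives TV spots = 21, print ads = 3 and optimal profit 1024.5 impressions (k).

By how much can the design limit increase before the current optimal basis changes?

7

Binding constraints: design, production. The basis is B = [[4,3],[3,4]] with det 7.
Per unit increase in design, x* moves by d = (0.5714, -0.4286).
The basis stays optimal until print ads reaches 0; allowable increase = 7 hr.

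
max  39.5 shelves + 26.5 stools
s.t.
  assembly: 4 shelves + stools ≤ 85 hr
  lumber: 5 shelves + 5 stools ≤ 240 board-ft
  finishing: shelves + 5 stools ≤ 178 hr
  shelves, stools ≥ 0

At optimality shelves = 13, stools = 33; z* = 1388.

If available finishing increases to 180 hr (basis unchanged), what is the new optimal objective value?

1395

At the optimum: assembly uses 85 of 85 (binding); lumber uses 230 of 240 (slack = 10); finishing uses 178 of 178 (binding).
By complementary slackness, y = 0 for the non-binding constraint.
From A_Bᵀ y = c: 4·y_assembly + 1·y_finishing = 39.5; 1·y_assembly + 5·y_finishing = 26.5.
→ y_assembly = 9 and y_finishing = 3.5.
Δz = y_finishing·Δb = 3.5 × (2) = 7, so new z* = 1388 + 7 = 1395.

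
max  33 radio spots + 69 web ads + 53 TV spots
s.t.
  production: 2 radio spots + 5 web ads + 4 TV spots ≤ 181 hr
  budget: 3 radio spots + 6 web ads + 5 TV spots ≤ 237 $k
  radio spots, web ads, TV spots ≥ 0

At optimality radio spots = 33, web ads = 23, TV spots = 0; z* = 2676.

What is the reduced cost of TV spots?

At the optimum: production uses 181 of 181 (binding); budget uses 237 of 237 (binding).
From A_Bᵀ y = c: 2·y_production + 3·y_budget = 33; 5·y_production + 6·y_budget = 69.
Solving: y_production = 3, y_budget = 9.
Reduced cost of TV spots: c₃ − yᵀa₃ = 53 − (3·4 + 9·5) = 53 − 57 = -4.

-4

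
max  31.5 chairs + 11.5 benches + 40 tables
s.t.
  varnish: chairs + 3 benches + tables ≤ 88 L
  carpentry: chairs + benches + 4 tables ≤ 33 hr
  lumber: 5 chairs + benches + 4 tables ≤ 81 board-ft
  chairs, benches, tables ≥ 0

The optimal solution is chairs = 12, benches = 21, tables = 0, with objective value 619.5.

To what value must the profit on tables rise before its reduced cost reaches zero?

Binding: carpentry and lumber. Non-binding: varnish (13 unused).
Since varnish is not tight, its dual is 0.
From A_Bᵀ y = c: 1·y_carpentry + 5·y_lumber = 31.5; 1·y_carpentry + 1·y_lumber = 11.5.
→ y_carpentry = 6.5 and y_lumber = 5.
tables enters the basis when its profit ≥ yᵀa₃ = 6.5·4 + 5·4 = 46.

46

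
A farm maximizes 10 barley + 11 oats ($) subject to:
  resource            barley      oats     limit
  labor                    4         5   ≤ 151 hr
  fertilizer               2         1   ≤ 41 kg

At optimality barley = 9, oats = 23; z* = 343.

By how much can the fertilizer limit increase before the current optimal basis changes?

34.5

Binding constraints: labor, fertilizer. The basis is B = [[4,5],[2,1]] with det -6.
Per unit increase in fertilizer, x* moves by d = (0.8333, -0.6667).
The basis stays optimal until oats reaches 0; allowable increase = 34.5 kg.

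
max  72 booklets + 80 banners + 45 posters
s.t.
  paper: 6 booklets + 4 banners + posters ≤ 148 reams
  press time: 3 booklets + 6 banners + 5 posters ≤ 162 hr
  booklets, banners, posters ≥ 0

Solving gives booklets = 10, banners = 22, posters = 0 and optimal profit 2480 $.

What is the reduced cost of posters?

Check each constraint at x*: paper 148/148 (tight); press time 162/162 (tight).
The binding rows give the dual system: 6·y_paper + 3·y_press time = 72 and 4·y_paper + 6·y_press time = 80.
→ y_paper = 8 and y_press time = 8.
Reduced cost of posters: c₃ − yᵀa₃ = 45 − (8·1 + 8·5) = 45 − 48 = -3.

-3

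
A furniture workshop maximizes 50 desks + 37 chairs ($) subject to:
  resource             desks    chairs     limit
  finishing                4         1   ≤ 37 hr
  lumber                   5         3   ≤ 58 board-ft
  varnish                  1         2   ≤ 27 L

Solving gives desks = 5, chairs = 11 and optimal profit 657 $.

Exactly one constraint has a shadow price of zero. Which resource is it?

finishing: 31/37 (slack 6)
lumber: 58/58 (binding)
varnish: 27/27 (binding)
By complementary slackness, a constraint with positive slack has shadow price 0 → finishing.

finishing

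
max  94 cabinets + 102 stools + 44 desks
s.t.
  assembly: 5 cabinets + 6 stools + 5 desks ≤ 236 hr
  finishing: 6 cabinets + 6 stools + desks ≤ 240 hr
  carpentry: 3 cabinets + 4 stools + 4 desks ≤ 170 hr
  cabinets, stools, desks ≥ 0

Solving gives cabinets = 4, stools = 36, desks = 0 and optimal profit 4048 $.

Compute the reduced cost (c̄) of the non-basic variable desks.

-5

At the optimum: assembly uses 236 of 236 (binding); finishing uses 240 of 240 (binding); carpentry uses 156 of 170 (slack = 14).
Since carpentry is not tight, its dual is 0.
The binding rows give the dual system: 5·y_assembly + 6·y_finishing = 94 and 6·y_assembly + 6·y_finishing = 102.
This yields shadow prices y_assembly = 8, y_finishing = 9.
Reduced cost of desks: c₃ − yᵀa₃ = 44 − (8·5 + 9·1) = 44 − 49 = -5.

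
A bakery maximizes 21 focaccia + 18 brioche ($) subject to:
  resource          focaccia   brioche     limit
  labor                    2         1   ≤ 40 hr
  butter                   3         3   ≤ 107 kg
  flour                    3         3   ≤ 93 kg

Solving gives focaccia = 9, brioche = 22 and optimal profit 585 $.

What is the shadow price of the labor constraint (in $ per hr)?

3

At the optimum: labor uses 40 of 40 (binding); butter uses 93 of 107 (slack = 14); flour uses 93 of 93 (binding).
By complementary slackness, y = 0 for the non-binding constraint.
Dual feasibility on the basic columns requires 2·y_labor + 3·y_flour = 21, 1·y_labor + 3·y_flour = 18.
Solving: y_labor = 3, y_flour = 5.
Shadow price of labor = 3.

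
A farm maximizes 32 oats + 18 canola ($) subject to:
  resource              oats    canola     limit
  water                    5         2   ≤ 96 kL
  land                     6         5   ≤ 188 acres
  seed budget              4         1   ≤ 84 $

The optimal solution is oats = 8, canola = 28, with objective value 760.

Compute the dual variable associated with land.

2

Binding: water and land. Non-binding: seed budget (24 unused).
Slack constraints have shadow price 0 (complementary slackness).
The binding rows give the dual system: 5·y_water + 6·y_land = 32 and 2·y_water + 5·y_land = 18.
This yields shadow prices y_water = 4, y_land = 2.
Shadow price of land = 2.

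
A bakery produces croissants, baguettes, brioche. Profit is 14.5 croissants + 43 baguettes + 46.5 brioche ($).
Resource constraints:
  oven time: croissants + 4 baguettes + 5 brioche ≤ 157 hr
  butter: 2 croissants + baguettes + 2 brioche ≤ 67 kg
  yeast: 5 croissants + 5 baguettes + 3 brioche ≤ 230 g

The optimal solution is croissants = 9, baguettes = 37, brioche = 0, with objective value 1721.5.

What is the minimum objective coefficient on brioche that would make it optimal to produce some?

50.5

At the optimum: oven time uses 157 of 157 (binding); butter uses 55 of 67 (slack = 12); yeast uses 230 of 230 (binding).
Slack constraints have shadow price 0 (complementary slackness).
The binding rows give the dual system: 1·y_oven time + 5·y_yeast = 14.5 and 4·y_oven time + 5·y_yeast = 43.
Solving: y_oven time = 9.5, y_yeast = 1.
brioche enters the basis when its profit ≥ yᵀa₃ = 9.5·5 + 1·3 = 50.5.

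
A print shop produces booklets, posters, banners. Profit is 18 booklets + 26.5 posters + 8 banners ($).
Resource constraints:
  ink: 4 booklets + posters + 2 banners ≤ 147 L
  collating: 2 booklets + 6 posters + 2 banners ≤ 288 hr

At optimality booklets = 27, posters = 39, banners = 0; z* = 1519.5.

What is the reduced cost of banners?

At the optimum: ink uses 147 of 147 (binding); collating uses 288 of 288 (binding).
The binding rows give the dual system: 4·y_ink + 2·y_collating = 18 and 1·y_ink + 6·y_collating = 26.5.
Solving: y_ink = 2.5, y_collating = 4.
Reduced cost of banners: c₃ − yᵀa₃ = 8 − (2.5·2 + 4·2) = 8 − 13 = -5.

-5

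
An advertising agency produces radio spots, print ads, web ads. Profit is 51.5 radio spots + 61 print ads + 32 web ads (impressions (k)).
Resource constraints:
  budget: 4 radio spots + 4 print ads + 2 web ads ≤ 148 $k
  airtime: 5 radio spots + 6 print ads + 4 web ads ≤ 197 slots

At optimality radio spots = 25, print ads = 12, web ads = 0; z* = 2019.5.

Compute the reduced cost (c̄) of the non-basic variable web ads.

Check each constraint at x*: budget 148/148 (tight); airtime 197/197 (tight).
From A_Bᵀ y = c: 4·y_budget + 5·y_airtime = 51.5; 4·y_budget + 6·y_airtime = 61.
Solving: y_budget = 1, y_airtime = 9.5.
Reduced cost of web ads: c₃ − yᵀa₃ = 32 − (1·2 + 9.5·4) = 32 − 40 = -8.

-8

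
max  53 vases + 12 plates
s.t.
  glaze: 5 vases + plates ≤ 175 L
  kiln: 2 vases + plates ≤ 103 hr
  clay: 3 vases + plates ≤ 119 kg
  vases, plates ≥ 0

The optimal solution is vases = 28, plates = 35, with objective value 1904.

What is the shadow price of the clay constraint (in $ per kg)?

3.5

Binding: glaze and clay. Non-binding: kiln (12 unused).
Since kiln is not tight, its dual is 0.
The binding rows give the dual system: 5·y_glaze + 3·y_clay = 53 and 1·y_glaze + 1·y_clay = 12.
This yields shadow prices y_glaze = 8.5, y_clay = 3.5.
Shadow price of clay = 3.5.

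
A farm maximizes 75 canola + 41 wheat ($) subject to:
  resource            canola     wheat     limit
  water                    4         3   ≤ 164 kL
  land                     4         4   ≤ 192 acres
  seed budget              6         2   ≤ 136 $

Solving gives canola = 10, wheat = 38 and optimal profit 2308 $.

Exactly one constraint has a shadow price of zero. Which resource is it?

water

water: 154/164 (slack 10)
land: 192/192 (binding)
seed budget: 136/136 (binding)
By complementary slackness, a constraint with positive slack has shadow price 0 → water.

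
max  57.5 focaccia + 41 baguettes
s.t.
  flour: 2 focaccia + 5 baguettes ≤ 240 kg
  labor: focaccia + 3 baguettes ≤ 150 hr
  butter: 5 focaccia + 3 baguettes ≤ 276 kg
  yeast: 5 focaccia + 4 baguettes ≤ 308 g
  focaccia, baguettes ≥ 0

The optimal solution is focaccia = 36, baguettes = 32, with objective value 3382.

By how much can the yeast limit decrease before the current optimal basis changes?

32

Binding constraints: butter, yeast. The basis is B = [[5,3],[5,4]] with det 5.
Per unit decrease in yeast, x* moves by d = (0.6, -1).
The basis stays optimal until baguettes reaches 0; allowable decrease = 32 g.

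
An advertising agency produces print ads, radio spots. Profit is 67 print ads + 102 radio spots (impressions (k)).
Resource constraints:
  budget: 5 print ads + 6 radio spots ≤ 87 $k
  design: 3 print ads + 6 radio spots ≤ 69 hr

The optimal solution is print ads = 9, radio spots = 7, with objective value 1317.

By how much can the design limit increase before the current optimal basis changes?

18

Binding constraints: budget, design. The basis is B = [[5,6],[3,6]] with det 12.
Per unit increase in design, x* moves by d = (-0.5, 0.4167).
The basis stays optimal until print ads reaches 0; allowable increase = 18 hr.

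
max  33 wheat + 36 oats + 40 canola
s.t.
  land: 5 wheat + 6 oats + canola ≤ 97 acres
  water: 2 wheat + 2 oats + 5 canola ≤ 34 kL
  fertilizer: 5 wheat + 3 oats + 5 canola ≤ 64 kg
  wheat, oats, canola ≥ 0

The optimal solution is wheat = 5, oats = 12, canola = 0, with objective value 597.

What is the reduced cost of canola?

Binding: land and water. Non-binding: fertilizer (3 unused).
By complementary slackness, y = 0 for the non-binding constraint.
Dual feasibility on the basic columns requires 5·y_land + 2·y_water = 33, 6·y_land + 2·y_water = 36.
This yields shadow prices y_land = 3, y_water = 9.
Reduced cost of canola: c₃ − yᵀa₃ = 40 − (3·1 + 9·5) = 40 − 48 = -8.

-8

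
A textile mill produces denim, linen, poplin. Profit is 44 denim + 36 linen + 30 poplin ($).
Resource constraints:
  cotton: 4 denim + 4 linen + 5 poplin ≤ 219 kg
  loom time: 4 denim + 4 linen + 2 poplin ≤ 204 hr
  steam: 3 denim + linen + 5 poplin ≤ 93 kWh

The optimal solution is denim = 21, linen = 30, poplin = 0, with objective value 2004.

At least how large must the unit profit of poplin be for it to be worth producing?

At the optimum: cotton uses 204 of 219 (slack = 15); loom time uses 204 of 204 (binding); steam uses 93 of 93 (binding).
Since cotton is not tight, its dual is 0.
From A_Bᵀ y = c: 4·y_loom time + 3·y_steam = 44; 4·y_loom time + 1·y_steam = 36.
Solving: y_loom time = 8, y_steam = 4.
poplin enters the basis when its profit ≥ yᵀa₃ = 8·2 + 4·5 = 36.

36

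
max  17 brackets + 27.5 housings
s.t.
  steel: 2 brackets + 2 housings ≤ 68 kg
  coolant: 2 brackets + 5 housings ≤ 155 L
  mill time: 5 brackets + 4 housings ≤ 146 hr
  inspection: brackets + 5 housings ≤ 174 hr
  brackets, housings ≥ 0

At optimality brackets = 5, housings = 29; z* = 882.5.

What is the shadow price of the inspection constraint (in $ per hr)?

0

At the optimum: steel uses 68 of 68 (binding); coolant uses 155 of 155 (binding); mill time uses 141 of 146 (slack = 5); inspection uses 150 of 174 (slack = 24).
By complementary slackness, y = 0 for the non-binding constraints.
The binding rows give the dual system: 2·y_steel + 2·y_coolant = 17 and 2·y_steel + 5·y_coolant = 27.5.
This yields shadow prices y_steel = 5, y_coolant = 3.5.
Shadow price of inspection = 0.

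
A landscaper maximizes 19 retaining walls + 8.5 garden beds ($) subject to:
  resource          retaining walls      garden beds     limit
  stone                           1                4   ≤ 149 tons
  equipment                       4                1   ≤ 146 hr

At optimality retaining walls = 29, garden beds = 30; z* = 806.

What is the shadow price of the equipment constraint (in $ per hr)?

Both stone and equipment are binding at x*.
Dual feasibility on the basic columns requires 1·y_stone + 4·y_equipment = 19, 4·y_stone + 1·y_equipment = 8.5.
This yields shadow prices y_stone = 1, y_equipment = 4.5.
Shadow price of equipment = 4.5.

4.5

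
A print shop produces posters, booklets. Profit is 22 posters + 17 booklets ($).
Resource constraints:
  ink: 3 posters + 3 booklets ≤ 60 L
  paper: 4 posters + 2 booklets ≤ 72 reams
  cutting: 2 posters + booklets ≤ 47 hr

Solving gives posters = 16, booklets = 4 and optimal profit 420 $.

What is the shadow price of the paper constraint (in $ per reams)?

Check each constraint at x*: ink 60/60 (tight); paper 72/72 (tight); cutting 36/47 (slack 11).
Since cutting is not tight, its dual is 0.
From A_Bᵀ y = c: 3·y_ink + 4·y_paper = 22; 3·y_ink + 2·y_paper = 17.
Solving: y_ink = 4, y_paper = 2.5.
Shadow price of paper = 2.5.

2.5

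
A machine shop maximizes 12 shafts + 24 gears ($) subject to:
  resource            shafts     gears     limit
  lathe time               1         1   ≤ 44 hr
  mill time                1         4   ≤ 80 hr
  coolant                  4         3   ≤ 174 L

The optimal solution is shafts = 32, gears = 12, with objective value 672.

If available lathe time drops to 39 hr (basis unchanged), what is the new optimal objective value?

At the optimum: lathe time uses 44 of 44 (binding); mill time uses 80 of 80 (binding); coolant uses 164 of 174 (slack = 10).
Slack constraints have shadow price 0 (complementary slackness).
The binding rows give the dual system: 1·y_lathe time + 1·y_mill time = 12 and 1·y_lathe time + 4·y_mill time = 24.
Solving: y_lathe time = 8, y_mill time = 4.
Δz = y_lathe time·Δb = 8 × (-5) = -40, so new z* = 672 − 40 = 632.

632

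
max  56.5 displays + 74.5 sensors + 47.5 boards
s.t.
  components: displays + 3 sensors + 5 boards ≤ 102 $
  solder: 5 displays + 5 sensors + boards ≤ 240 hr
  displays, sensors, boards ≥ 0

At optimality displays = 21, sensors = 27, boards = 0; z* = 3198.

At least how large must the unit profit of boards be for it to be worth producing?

Check each constraint at x*: components 102/102 (tight); solder 240/240 (tight).
From A_Bᵀ y = c: 1·y_components + 5·y_solder = 56.5; 3·y_components + 5·y_solder = 74.5.
→ y_components = 9 and y_solder = 9.5.
boards enters the basis when its profit ≥ yᵀa₃ = 9·5 + 9.5·1 = 54.5.

54.5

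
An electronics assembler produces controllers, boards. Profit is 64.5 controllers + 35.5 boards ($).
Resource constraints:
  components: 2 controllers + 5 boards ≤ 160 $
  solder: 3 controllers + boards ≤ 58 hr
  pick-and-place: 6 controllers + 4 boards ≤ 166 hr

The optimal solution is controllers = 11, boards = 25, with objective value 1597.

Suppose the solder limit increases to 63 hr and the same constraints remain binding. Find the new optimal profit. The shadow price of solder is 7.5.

1634.5

Δb = 5, so new z* = 1597 + (7.5)·(5) = 1597 + 37.5 = 1634.5.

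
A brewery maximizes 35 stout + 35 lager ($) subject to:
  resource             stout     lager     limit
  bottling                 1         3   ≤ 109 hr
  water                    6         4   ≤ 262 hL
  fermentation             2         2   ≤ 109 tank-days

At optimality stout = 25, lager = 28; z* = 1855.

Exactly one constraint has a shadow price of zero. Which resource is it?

fermentation

bottling: 109/109 (binding)
water: 262/262 (binding)
fermentation: 106/109 (slack 3)
By complementary slackness, a constraint with positive slack has shadow price 0 → fermentation.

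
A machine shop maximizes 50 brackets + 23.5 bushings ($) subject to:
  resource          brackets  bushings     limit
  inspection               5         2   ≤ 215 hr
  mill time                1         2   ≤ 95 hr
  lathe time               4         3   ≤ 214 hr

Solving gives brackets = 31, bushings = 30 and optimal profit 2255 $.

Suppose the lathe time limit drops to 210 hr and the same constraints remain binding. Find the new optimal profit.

2245

Check each constraint at x*: inspection 215/215 (tight); mill time 91/95 (slack 4); lathe time 214/214 (tight).
Slack constraints have shadow price 0 (complementary slackness).
From A_Bᵀ y = c: 5·y_inspection + 4·y_lathe time = 50; 2·y_inspection + 3·y_lathe time = 23.5.
Solving: y_inspection = 8, y_lathe time = 2.5.
Δz = y_lathe time·Δb = 2.5 × (-4) = -10, so new z* = 2255 − 10 = 2245.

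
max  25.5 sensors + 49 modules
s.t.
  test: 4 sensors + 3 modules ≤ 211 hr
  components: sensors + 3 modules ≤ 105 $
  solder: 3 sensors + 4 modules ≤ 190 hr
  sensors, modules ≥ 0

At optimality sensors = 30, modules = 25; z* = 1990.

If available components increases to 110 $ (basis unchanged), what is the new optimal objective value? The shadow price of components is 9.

Δb = 5, so new z* = 1990 + (9)·(5) = 1990 + 45 = 2035.

2035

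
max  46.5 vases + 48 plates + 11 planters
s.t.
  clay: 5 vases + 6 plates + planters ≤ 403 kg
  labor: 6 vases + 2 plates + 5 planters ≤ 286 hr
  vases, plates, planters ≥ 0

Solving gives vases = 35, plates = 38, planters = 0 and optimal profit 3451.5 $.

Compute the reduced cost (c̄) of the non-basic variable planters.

-4

At the optimum: clay uses 403 of 403 (binding); labor uses 286 of 286 (binding).
Dual feasibility on the basic columns requires 5·y_clay + 6·y_labor = 46.5, 6·y_clay + 2·y_labor = 48.
This yields shadow prices y_clay = 7.5, y_labor = 1.5.
Reduced cost of planters: c₃ − yᵀa₃ = 11 − (7.5·1 + 1.5·5) = 11 − 15 = -4.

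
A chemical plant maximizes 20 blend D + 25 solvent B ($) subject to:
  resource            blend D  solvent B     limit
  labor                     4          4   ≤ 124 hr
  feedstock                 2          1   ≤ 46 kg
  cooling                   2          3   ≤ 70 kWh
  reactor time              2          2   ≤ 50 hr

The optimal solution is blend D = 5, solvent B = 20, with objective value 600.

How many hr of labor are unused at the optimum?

24

labor used = 4·5 + 4·20 = 100; slack = 124 − 100 = 24.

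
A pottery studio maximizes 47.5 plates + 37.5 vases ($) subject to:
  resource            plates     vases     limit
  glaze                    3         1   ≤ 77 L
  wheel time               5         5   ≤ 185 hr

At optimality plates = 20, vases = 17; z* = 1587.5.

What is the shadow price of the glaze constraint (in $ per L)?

5

At the optimum: glaze uses 77 of 77 (binding); wheel time uses 185 of 185 (binding).
The binding rows give the dual system: 3·y_glaze + 5·y_wheel time = 47.5 and 1·y_glaze + 5·y_wheel time = 37.5.
Solving: y_glaze = 5, y_wheel time = 6.5.
Shadow price of glaze = 5.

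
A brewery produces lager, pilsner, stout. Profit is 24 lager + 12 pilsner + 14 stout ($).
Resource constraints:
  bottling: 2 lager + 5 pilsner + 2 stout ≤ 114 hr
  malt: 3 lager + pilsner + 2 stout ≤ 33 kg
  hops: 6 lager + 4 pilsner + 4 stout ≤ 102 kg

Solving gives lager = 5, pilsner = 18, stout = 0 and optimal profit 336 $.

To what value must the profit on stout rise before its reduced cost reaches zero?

16

Check each constraint at x*: bottling 100/114 (slack 14); malt 33/33 (tight); hops 102/102 (tight).
Slack constraints have shadow price 0 (complementary slackness).
The binding rows give the dual system: 3·y_malt + 6·y_hops = 24 and 1·y_malt + 4·y_hops = 12.
This yields shadow prices y_malt = 4, y_hops = 2.
stout enters the basis when its profit ≥ yᵀa₃ = 4·2 + 2·4 = 16.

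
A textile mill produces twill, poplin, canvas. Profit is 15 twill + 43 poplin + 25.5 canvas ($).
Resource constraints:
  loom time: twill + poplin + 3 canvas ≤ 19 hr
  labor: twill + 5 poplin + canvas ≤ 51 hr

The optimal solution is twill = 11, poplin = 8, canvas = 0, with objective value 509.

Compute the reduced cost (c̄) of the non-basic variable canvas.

Check each constraint at x*: loom time 19/19 (tight); labor 51/51 (tight).
From A_Bᵀ y = c: 1·y_loom time + 1·y_labor = 15; 1·y_loom time + 5·y_labor = 43.
→ y_loom time = 8 and y_labor = 7.
Reduced cost of canvas: c₃ − yᵀa₃ = 25.5 − (8·3 + 7·1) = 25.5 − 31 = -5.5.

-5.5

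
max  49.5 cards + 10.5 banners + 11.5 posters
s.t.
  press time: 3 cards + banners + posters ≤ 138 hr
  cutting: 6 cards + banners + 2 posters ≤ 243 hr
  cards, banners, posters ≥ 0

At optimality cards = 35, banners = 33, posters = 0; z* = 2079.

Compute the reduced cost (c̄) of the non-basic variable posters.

-5

Both press time and cutting are binding at x*.
From A_Bᵀ y = c: 3·y_press time + 6·y_cutting = 49.5; 1·y_press time + 1·y_cutting = 10.5.
This yields shadow prices y_press time = 4.5, y_cutting = 6.
Reduced cost of posters: c₃ − yᵀa₃ = 11.5 − (4.5·1 + 6·2) = 11.5 − 16.5 = -5.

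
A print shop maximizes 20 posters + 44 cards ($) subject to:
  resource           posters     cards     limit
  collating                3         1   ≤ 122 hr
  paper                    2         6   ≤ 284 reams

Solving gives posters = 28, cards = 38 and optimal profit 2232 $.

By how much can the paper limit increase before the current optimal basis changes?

448

Binding constraints: collating, paper. The basis is B = [[3,1],[2,6]] with det 16.
Per unit increase in paper, x* moves by d = (-0.0625, 0.1875).
The basis stays optimal until posters reaches 0; allowable increase = 448 reams.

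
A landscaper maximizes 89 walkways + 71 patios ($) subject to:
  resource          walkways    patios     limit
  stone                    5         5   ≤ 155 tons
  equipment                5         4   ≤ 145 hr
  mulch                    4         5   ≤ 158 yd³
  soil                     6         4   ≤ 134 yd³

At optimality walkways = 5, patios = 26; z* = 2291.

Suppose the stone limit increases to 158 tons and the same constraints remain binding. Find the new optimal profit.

2312

Check each constraint at x*: stone 155/155 (tight); equipment 129/145 (slack 16); mulch 150/158 (slack 8); soil 134/134 (tight).
By complementary slackness, y = 0 for the non-binding constraints.
From A_Bᵀ y = c: 5·y_stone + 6·y_soil = 89; 5·y_stone + 4·y_soil = 71.
→ y_stone = 7 and y_soil = 9.
Δz = y_stone·Δb = 7 × (3) = 21, so new z* = 2291 + 21 = 2312.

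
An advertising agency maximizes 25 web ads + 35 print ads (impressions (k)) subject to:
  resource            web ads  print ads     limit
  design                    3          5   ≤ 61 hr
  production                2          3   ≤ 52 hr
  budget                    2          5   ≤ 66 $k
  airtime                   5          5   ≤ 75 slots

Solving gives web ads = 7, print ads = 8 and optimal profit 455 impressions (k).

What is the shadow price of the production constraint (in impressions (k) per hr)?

At the optimum: design uses 61 of 61 (binding); production uses 38 of 52 (slack = 14); budget uses 54 of 66 (slack = 12); airtime uses 75 of 75 (binding).
By complementary slackness, y = 0 for the non-binding constraints.
The binding rows give the dual system: 3·y_design + 5·y_airtime = 25 and 5·y_design + 5·y_airtime = 35.
Solving: y_design = 5, y_airtime = 2.
Shadow price of production = 0.

0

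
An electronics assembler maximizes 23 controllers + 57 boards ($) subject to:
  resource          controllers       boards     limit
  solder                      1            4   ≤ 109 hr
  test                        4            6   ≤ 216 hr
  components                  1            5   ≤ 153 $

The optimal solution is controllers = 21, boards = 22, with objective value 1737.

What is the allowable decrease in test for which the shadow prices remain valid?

Binding constraints: solder, test. The basis is B = [[1,4],[4,6]] with det -10.
Per unit decrease in test, x* moves by d = (-0.4, 0.1).
The basis stays optimal until controllers reaches 0; allowable decrease = 52.5 hr.

52.5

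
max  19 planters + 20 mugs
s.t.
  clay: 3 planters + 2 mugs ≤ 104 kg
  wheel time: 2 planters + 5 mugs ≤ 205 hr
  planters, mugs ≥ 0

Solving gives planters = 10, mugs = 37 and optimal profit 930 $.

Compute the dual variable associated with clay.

At the optimum: clay uses 104 of 104 (binding); wheel time uses 205 of 205 (binding).
The binding rows give the dual system: 3·y_clay + 2·y_wheel time = 19 and 2·y_clay + 5·y_wheel time = 20.
→ y_clay = 5 and y_wheel time = 2.
Shadow price of clay = 5.

5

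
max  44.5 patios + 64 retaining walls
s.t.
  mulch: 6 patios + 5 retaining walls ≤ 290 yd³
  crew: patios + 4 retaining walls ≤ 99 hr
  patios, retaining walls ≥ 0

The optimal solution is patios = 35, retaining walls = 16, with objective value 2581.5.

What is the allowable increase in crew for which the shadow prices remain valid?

Binding constraints: mulch, crew. The basis is B = [[6,5],[1,4]] with det 19.
Per unit increase in crew, x* moves by d = (-0.2632, 0.3158).
The basis stays optimal until patios reaches 0; allowable increase = 133 hr.

133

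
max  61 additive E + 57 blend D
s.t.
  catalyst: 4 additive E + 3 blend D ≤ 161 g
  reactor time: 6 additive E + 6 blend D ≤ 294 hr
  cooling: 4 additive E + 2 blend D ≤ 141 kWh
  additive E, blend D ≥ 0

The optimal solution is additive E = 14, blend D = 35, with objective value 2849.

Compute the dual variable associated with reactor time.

Binding: catalyst and reactor time. Non-binding: cooling (15 unused).
By complementary slackness, y = 0 for the non-binding constraint.
Dual feasibility on the basic columns requires 4·y_catalyst + 6·y_reactor time = 61, 3·y_catalyst + 6·y_reactor time = 57.
Solving: y_catalyst = 4, y_reactor time = 7.5.
Shadow price of reactor time = 7.5.

7.5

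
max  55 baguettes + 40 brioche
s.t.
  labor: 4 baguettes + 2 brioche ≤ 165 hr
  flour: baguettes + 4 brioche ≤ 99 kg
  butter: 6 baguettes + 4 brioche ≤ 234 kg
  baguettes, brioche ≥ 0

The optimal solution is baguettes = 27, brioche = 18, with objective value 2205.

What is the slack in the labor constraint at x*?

21

labor used = 4·27 + 2·18 = 144; slack = 165 − 144 = 21.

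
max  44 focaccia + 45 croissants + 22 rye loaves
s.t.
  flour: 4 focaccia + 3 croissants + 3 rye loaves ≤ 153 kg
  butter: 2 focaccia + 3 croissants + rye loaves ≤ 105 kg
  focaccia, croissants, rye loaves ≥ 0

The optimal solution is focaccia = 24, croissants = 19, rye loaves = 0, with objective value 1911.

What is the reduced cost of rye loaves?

-7

At the optimum: flour uses 153 of 153 (binding); butter uses 105 of 105 (binding).
Dual feasibility on the basic columns requires 4·y_flour + 2·y_butter = 44, 3·y_flour + 3·y_butter = 45.
→ y_flour = 7 and y_butter = 8.
Reduced cost of rye loaves: c₃ − yᵀa₃ = 22 − (7·3 + 8·1) = 22 − 29 = -7.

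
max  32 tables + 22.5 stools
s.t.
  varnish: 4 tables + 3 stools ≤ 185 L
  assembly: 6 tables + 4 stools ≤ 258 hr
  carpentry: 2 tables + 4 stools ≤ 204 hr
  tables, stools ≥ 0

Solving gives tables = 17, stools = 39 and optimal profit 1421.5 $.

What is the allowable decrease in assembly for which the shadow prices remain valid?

Binding constraints: varnish, assembly. The basis is B = [[4,3],[6,4]] with det -2.
Per unit decrease in assembly, x* moves by d = (-1.5, 2).
The basis stays optimal until carpentry becomes binding; allowable decrease = 2.8 hr.

2.8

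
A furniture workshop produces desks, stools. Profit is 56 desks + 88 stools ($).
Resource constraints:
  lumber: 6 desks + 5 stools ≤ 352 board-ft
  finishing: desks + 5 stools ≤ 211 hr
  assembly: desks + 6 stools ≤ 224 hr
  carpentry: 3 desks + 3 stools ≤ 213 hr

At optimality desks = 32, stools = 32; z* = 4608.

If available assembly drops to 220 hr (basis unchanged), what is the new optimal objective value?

4576

Check each constraint at x*: lumber 352/352 (tight); finishing 192/211 (slack 19); assembly 224/224 (tight); carpentry 192/213 (slack 21).
By complementary slackness, y = 0 for the non-binding constraints.
The binding rows give the dual system: 6·y_lumber + 1·y_assembly = 56 and 5·y_lumber + 6·y_assembly = 88.
Solving: y_lumber = 8, y_assembly = 8.
Δz = y_assembly·Δb = 8 × (-4) = -32, so new z* = 4608 − 32 = 4576.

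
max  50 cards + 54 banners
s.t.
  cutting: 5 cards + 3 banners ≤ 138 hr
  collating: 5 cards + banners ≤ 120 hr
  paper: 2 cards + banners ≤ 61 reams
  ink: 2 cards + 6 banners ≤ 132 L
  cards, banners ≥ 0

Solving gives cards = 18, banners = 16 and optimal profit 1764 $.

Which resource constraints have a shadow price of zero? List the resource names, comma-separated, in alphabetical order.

cutting: 138/138 (binding)
collating: 106/120 (slack 14)
paper: 52/61 (slack 9)
ink: 132/132 (binding)
By complementary slackness, a constraint with positive slack has shadow price 0 → collating, paper.

collating, paper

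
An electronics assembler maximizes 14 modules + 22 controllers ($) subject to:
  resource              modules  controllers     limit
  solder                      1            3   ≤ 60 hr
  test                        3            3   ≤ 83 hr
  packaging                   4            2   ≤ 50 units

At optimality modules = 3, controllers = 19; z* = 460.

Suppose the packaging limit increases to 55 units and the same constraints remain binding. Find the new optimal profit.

Binding: solder and packaging. Non-binding: test (17 unused).
Since test is not tight, its dual is 0.
From A_Bᵀ y = c: 1·y_solder + 4·y_packaging = 14; 3·y_solder + 2·y_packaging = 22.
→ y_solder = 6 and y_packaging = 2.
Δz = y_packaging·Δb = 2 × (5) = 10, so new z* = 460 + 10 = 470.

470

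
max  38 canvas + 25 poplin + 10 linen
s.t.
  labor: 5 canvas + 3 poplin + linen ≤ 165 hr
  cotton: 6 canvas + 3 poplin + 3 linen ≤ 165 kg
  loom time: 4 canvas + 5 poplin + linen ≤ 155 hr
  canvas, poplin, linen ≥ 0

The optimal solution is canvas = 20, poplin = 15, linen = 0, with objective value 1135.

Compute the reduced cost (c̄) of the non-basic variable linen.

-7

At the optimum: labor uses 145 of 165 (slack = 20); cotton uses 165 of 165 (binding); loom time uses 155 of 155 (binding).
Slack constraints have shadow price 0 (complementary slackness).
From A_Bᵀ y = c: 6·y_cotton + 4·y_loom time = 38; 3·y_cotton + 5·y_loom time = 25.
This yields shadow prices y_cotton = 5, y_loom time = 2.
Reduced cost of linen: c₃ − yᵀa₃ = 10 − (5·3 + 2·1) = 10 − 17 = -7.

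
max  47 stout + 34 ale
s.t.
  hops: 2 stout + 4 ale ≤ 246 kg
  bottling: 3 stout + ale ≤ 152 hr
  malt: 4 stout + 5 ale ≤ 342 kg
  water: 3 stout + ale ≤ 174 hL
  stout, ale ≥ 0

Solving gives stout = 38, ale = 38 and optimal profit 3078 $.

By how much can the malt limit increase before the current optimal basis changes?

19.8

Binding constraints: bottling, malt. The basis is B = [[3,1],[4,5]] with det 11.
Per unit increase in malt, x* moves by d = (-0.0909, 0.2727).
The basis stays optimal until hops becomes binding; allowable increase = 19.8 kg.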